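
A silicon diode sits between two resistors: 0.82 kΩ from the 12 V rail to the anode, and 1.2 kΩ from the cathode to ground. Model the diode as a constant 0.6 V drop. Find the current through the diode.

I ≈ 5.6 mA

The two resistors are in series with the diode, so KVL gives 12 = I·0.82 + 0.6 + I·1.2.
I = (12 − 0.6) / (0.82 + 1.2) kΩ = 11.4 / 2.02 = 5.64 mA.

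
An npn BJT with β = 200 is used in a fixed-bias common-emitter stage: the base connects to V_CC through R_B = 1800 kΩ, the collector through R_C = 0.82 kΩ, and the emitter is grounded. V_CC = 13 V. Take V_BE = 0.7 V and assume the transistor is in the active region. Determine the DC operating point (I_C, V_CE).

Base loop: V_CC = I_B·R_B + V_BE, so I_B = (13 − 0.7)/1800 kΩ = 0.00683 mA.
In the active region I_C = β·I_B = 200 × 0.00683 = 1.37 mA.
Collector loop: V_CE = V_CC − I_C·R_C = 13 − 1.37×0.82 = 11.9 V.
Since V_CE = 11.9 V > V_CE(sat) ≈ 0.2 V, the transistor is in the active region as assumed.

I_C ≈ 1.4 mA, V_CE ≈ 12 V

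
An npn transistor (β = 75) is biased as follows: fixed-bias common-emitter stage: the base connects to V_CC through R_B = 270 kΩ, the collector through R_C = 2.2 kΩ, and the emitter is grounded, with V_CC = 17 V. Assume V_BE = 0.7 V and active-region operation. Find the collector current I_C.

I_C ≈ 4.5 mA

Base loop: V_CC = I_B·R_B + V_BE, so I_B = (17 − 0.7)/270 kΩ = 0.0604 mA.
In the active region I_C = β·I_B = 75 × 0.0604 = 4.53 mA.
Collector loop: V_CE = V_CC − I_C·R_C = 17 − 4.53×2.2 = 7.04 V.
Since V_CE = 7.04 V > V_CE(sat) ≈ 0.2 V, the transistor is in the active region as assumed.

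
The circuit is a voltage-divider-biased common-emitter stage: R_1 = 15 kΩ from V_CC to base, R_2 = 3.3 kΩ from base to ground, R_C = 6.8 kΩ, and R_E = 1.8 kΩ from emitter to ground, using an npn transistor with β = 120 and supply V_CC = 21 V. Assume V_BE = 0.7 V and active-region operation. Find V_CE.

V_CE ≈ 6.5 V

Thevenize the base divider: V_Th = V_CC·R_2/(R_1+R_2) = 21×3.3/18.3 = 3.79 V, R_Th = R_1‖R_2 = 2.7 kΩ.
Base-emitter loop: V_Th = I_B·R_Th + V_BE + (β+1)I_B·R_E, so I_B = (3.79 − 0.7) / (2.7 + 121×1.8) = 0.014 mA.
I_C = β·I_B = 120×0.014 = 1.68 mA, and I_E = (β+1)I_B = 1.69 mA.
V_CE = V_CC − I_C·R_C − I_E·R_E = 21 − 1.68×6.8 − 1.69×1.8 = 6.53 V.
V_CE = 6.53 V > 0.2 V confirms active-region operation.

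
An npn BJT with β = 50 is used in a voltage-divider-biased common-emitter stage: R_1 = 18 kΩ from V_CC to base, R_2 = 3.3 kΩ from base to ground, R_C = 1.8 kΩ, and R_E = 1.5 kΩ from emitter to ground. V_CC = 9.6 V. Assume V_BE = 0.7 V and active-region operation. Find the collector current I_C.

Thevenize the base divider: V_Th = V_CC·R_2/(R_1+R_2) = 9.6×3.3/21.3 = 1.49 V, R_Th = R_1‖R_2 = 2.79 kΩ.
Base-emitter loop: V_Th = I_B·R_Th + V_BE + (β+1)I_B·R_E, so I_B = (1.49 − 0.7) / (2.79 + 51×1.5) = 0.00993 mA.
I_C = β·I_B = 50×0.00993 = 0.496 mA, and I_E = (β+1)I_B = 0.506 mA.
V_CE = V_CC − I_C·R_C − I_E·R_E = 9.6 − 0.496×1.8 − 0.506×1.5 = 7.95 V.
V_CE = 7.95 V > 0.2 V confirms active-region operation.

I_C ≈ 0.5 mA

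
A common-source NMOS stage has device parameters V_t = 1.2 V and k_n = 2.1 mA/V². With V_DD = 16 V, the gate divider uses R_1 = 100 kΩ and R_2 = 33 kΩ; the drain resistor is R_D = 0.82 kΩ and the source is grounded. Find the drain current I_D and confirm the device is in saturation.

I_D ≈ 8.1 mA

V_G = V_DD·R_2/(R_1+R_2) = 16×33/133 = 3.97 V. With the source grounded, V_GS = V_G = 3.97 V.
Assume saturation: I_D = (k_n/2)(V_GS − V_t)² = (2.1/2)×(3.97 − 1.2)² = 1.05×2.77² = 8.06 mA.
V_DS = V_DD − I_D·R_D = 16 − 8.06×0.82 = 9.39 V.
Saturation requires V_DS ≥ V_GS − V_t = 2.77 V; 9.39 ≥ 2.77 ✓.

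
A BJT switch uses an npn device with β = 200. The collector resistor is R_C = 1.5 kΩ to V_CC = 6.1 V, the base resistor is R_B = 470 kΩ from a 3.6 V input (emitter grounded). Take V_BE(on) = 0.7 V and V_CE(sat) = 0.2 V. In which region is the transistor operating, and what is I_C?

Assume active. Base-emitter loop: I_B = (V_BB − V_BE)/R_B = (3.6 − 0.7)/470 = 0.00617 mA.
I_C = β·I_B = 200×0.00617 = 1.23 mA.
V_CE = V_CC − I_C·R_C = 6.1 − 1.23×1.5 = 4.25 V > V_CE(sat), so the active-region assumption holds.

active; I_C ≈ 1.2 mA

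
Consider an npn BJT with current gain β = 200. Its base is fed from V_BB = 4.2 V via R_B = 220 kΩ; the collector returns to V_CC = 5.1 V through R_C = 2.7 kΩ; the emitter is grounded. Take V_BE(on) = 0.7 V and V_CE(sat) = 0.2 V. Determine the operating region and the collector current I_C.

Assume active: I_B = (4.2 − 0.7)/220 = 0.0159 mA, giving I_C = β·I_B = 3.18 mA.
But then V_CE = 5.1 − 3.18×2.7 = -3.49 V < V_CE(sat) = 0.2 V — impossible in the active region.
So the transistor is saturated. With V_CE = 0.2 V, I_C = (V_CC − 0.2)/R_C = 4.9/2.7 = 1.81 mA.
Check: β·I_B = 3.18 mA > I_C = 1.81 mA, confirming saturation.

saturation; I_C ≈ 1.8 mA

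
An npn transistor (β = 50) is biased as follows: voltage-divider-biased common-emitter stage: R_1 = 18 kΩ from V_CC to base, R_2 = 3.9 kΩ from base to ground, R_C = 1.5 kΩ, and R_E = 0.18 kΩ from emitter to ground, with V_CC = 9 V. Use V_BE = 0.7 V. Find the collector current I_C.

I_C ≈ 3.6 mA

Thevenize the base divider: V_Th = V_CC·R_2/(R_1+R_2) = 9×3.9/21.9 = 1.6 V, R_Th = R_1‖R_2 = 3.21 kΩ.
Base-emitter loop: V_Th = I_B·R_Th + V_BE + (β+1)I_B·R_E, so I_B = (1.6 − 0.7) / (3.21 + 51×0.18) = 0.0729 mA.
I_C = β·I_B = 50×0.0729 = 3.64 mA, and I_E = (β+1)I_B = 3.72 mA.
V_CE = V_CC − I_C·R_C − I_E·R_E = 9 − 3.64×1.5 − 3.72×0.18 = 2.86 V.
V_CE = 2.86 V > 0.2 V confirms active-region operation.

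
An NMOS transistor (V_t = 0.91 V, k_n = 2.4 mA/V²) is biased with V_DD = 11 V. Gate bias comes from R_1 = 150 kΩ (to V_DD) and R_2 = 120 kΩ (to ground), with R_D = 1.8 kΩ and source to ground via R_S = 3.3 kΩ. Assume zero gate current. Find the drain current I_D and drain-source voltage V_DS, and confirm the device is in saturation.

V_G = V_DD·R_2/(R_1+R_2) = 11×120/270 = 4.89 V.
Assume saturation: I_D = (k_n/2)(V_GS − V_t)² with V_GS = V_G − I_D·R_S = 4.89 − 3.3·I_D.
Substituting gives 13.1·I_D² − 32.5·I_D + 19 = 0, with roots I_D = 0.938 or 1.55 mA.
The root I_D = 1.55 mA gives V_GS = -0.227 V ≤ V_t, so take I_D = 0.938 mA.
Then V_GS = 1.79 V and V_DS = V_DD − I_D(R_D+R_S) = 11 − 0.938×5.1 = 6.22 V.
Saturation requires V_DS ≥ V_GS − V_t = 0.884 V; 6.22 ≥ 0.884 ✓.

I_D ≈ 0.94 mA, V_DS ≈ 6.2 V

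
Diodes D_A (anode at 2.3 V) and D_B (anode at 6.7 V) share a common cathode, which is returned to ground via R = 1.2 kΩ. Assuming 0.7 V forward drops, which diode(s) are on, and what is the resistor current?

Only D_B conducts; I_R ≈ 5 mA

Assume both conduct. Then node N would need to be at both 2.3−0.7 = 1.6 V and 6.7−0.7 = 6 V, which is impossible.
Assume only D_B conducts: V_N = 6.7 − 0.7 = 6 V, so I_R = 6/1.2 = 5 mA.
Check D_A: its anode-to-cathode voltage is 2.3 − 6 = -3.7 V < 0.7 V, so it is off. The assumption is consistent.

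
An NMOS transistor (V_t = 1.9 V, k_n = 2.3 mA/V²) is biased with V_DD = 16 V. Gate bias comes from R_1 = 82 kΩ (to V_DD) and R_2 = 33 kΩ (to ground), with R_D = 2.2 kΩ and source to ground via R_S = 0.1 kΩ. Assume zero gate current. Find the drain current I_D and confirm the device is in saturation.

I_D ≈ 5.3 mA

V_G = V_DD·R_2/(R_1+R_2) = 16×33/115 = 4.59 V.
Assume saturation: I_D = (k_n/2)(V_GS − V_t)² with V_GS = V_G − I_D·R_S = 4.59 − 0.1·I_D.
Substituting gives 0.0115·I_D² − 1.62·I_D + 8.33 = 0, with roots I_D = 5.35 or 135 mA.
The root I_D = 135 mA gives V_GS = -8.95 V ≤ V_t, so take I_D = 5.35 mA.
Then V_GS = 4.06 V and V_DS = V_DD − I_D(R_D+R_S) = 16 − 5.35×2.3 = 3.7 V.
Saturation requires V_DS ≥ V_GS − V_t = 2.16 V; 3.7 ≥ 2.16 ✓.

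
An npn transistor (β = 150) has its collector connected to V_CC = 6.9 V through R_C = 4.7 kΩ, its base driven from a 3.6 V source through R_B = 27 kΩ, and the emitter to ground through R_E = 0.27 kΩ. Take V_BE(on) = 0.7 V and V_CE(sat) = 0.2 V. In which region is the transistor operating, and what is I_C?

saturation; I_C ≈ 1.3 mA

Assume active: I_B = (3.6 − 0.7)/(27 + 151×0.27) = 0.0428 mA, I_C = β·I_B = 6.42 mA.
Then V_CE = 6.9 − 6.42×4.7 − 6.46×0.27 = -25 V < 0.2 V — the active assumption fails.
Re-solve with V_CE = 0.2 V. KCL at the emitter: V_E/R_E = (V_BB−0.7−V_E)/R_B + (V_CC−0.2−V_E)/R_C, giving V_E = 0.388 V.
I_C = (V_CC − 0.2 − V_E)/R_C = (6.7 − 0.388)/4.7 = 1.34 mA.
Check: I_B = (2.9 − 0.388)/27 = 0.093 mA, and β·I_B = 14 mA > I_C, confirming saturation.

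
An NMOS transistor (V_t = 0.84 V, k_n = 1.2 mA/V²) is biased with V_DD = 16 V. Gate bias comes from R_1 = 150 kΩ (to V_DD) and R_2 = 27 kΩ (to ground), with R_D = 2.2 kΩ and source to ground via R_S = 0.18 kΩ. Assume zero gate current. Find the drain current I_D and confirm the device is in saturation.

V_G = V_DD·R_2/(R_1+R_2) = 16×27/177 = 2.44 V.
Assume saturation: I_D = (k_n/2)(V_GS − V_t)² with V_GS = V_G − I_D·R_S = 2.44 − 0.18·I_D.
Substituting gives 0.0194·I_D² − 1.35·I_D + 1.54 = 0, with roots I_D = 1.16 or 68.1 mA.
The root I_D = 68.1 mA gives V_GS = -9.81 V ≤ V_t, so take I_D = 1.16 mA.
Then V_GS = 2.23 V and V_DS = V_DD − I_D(R_D+R_S) = 16 − 1.16×2.38 = 13.2 V.
Saturation requires V_DS ≥ V_GS − V_t = 1.39 V; 13.2 ≥ 1.39 ✓.

I_D ≈ 1.2 mA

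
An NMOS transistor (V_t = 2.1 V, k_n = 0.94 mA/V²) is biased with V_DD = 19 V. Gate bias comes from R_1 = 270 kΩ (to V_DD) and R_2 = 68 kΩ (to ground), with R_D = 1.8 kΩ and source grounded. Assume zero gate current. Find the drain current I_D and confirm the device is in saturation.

V_G = V_DD·R_2/(R_1+R_2) = 19×68/338 = 3.82 V. With the source grounded, V_GS = V_G = 3.82 V.
Assume saturation: I_D = (k_n/2)(V_GS − V_t)² = (0.94/2)×(3.82 − 2.1)² = 0.47×1.72² = 1.39 mA.
V_DS = V_DD − I_D·R_D = 19 − 1.39×1.8 = 16.5 V.
Saturation requires V_DS ≥ V_GS − V_t = 1.72 V; 16.5 ≥ 1.72 ✓.

I_D ≈ 1.4 mA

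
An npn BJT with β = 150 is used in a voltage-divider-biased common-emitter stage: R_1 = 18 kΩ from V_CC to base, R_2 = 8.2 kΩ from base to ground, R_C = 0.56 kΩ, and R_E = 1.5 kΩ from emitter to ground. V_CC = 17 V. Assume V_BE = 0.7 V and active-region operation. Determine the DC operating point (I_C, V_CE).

Thevenize the base divider: V_Th = V_CC·R_2/(R_1+R_2) = 17×8.2/26.2 = 5.32 V, R_Th = R_1‖R_2 = 5.63 kΩ.
Base-emitter loop: V_Th = I_B·R_Th + V_BE + (β+1)I_B·R_E, so I_B = (5.32 − 0.7) / (5.63 + 151×1.5) = 0.0199 mA.
I_C = β·I_B = 150×0.0199 = 2.99 mA, and I_E = (β+1)I_B = 3.01 mA.
V_CE = V_CC − I_C·R_C − I_E·R_E = 17 − 2.99×0.56 − 3.01×1.5 = 10.8 V.
V_CE = 10.8 V > 0.2 V confirms active-region operation.

I_C ≈ 3 mA, V_CE ≈ 11 V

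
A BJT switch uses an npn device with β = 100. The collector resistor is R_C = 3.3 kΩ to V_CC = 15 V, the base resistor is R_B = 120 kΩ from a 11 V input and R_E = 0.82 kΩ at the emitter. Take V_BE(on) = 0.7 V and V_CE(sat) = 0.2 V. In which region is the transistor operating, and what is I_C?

saturation; I_C ≈ 3.6 mA

Assume active: I_B = (11 − 0.7)/(120 + 101×0.82) = 0.0508 mA, I_C = β·I_B = 5.08 mA.
Then V_CE = 15 − 5.08×3.3 − 5.13×0.82 = -5.96 V < 0.2 V — the active assumption fails.
Re-solve with V_CE = 0.2 V. KCL at the emitter: V_E/R_E = (V_BB−0.7−V_E)/R_B + (V_CC−0.2−V_E)/R_C, giving V_E = 2.99 V.
I_C = (V_CC − 0.2 − V_E)/R_C = (14.8 − 2.99)/3.3 = 3.58 mA.
Check: I_B = (10.3 − 2.99)/120 = 0.061 mA, and β·I_B = 6.1 mA > I_C, confirming saturation.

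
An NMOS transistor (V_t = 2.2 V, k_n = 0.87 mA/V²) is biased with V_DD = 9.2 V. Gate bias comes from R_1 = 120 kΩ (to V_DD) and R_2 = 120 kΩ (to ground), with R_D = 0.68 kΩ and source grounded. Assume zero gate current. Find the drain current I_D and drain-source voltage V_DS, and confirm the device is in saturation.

I_D ≈ 2.5 mA, V_DS ≈ 7.5 V

V_G = V_DD·R_2/(R_1+R_2) = 9.2×120/240 = 4.6 V. With the source grounded, V_GS = V_G = 4.6 V.
Assume saturation: I_D = (k_n/2)(V_GS − V_t)² = (0.87/2)×(4.6 − 2.2)² = 0.435×2.4² = 2.51 mA.
V_DS = V_DD − I_D·R_D = 9.2 − 2.51×0.68 = 7.5 V.
Saturation requires V_DS ≥ V_GS − V_t = 2.4 V; 7.5 ≥ 2.4 ✓.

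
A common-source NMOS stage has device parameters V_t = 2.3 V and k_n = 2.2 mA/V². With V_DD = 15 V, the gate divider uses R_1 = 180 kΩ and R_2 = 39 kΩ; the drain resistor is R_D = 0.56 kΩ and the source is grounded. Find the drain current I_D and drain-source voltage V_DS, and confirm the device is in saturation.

V_G = V_DD·R_2/(R_1+R_2) = 15×39/219 = 2.67 V. With the source grounded, V_GS = V_G = 2.67 V.
Assume saturation: I_D = (k_n/2)(V_GS − V_t)² = (2.2/2)×(2.67 − 2.3)² = 1.1×0.371² = 0.152 mA.
V_DS = V_DD − I_D·R_D = 15 − 0.152×0.56 = 14.9 V.
Saturation requires V_DS ≥ V_GS − V_t = 0.371 V; 14.9 ≥ 0.371 ✓.

I_D ≈ 0.15 mA, V_DS ≈ 15 V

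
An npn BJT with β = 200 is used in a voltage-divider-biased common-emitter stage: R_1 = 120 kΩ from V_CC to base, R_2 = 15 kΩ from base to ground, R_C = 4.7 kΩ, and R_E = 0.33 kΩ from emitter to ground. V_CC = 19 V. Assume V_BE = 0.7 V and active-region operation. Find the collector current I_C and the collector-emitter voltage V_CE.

I_C ≈ 3.5 mA, V_CE ≈ 1.2 V

Thevenize the base divider: V_Th = V_CC·R_2/(R_1+R_2) = 19×15/135 = 2.11 V, R_Th = R_1‖R_2 = 13.3 kΩ.
Base-emitter loop: V_Th = I_B·R_Th + V_BE + (β+1)I_B·R_E, so I_B = (2.11 − 0.7) / (13.3 + 201×0.33) = 0.0177 mA.
I_C = β·I_B = 200×0.0177 = 3.54 mA, and I_E = (β+1)I_B = 3.56 mA.
V_CE = V_CC − I_C·R_C − I_E·R_E = 19 − 3.54×4.7 − 3.56×0.33 = 1.17 V.
V_CE = 1.17 V > 0.2 V confirms active-region operation.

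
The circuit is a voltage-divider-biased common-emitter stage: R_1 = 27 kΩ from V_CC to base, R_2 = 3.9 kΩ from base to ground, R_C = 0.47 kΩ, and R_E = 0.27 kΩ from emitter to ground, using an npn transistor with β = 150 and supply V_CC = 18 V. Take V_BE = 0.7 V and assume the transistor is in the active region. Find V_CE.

V_CE ≈ 14 V

Thevenize the base divider: V_Th = V_CC·R_2/(R_1+R_2) = 18×3.9/30.9 = 2.27 V, R_Th = R_1‖R_2 = 3.41 kΩ.
Base-emitter loop: V_Th = I_B·R_Th + V_BE + (β+1)I_B·R_E, so I_B = (2.27 − 0.7) / (3.41 + 151×0.27) = 0.0356 mA.
I_C = β·I_B = 150×0.0356 = 5.34 mA, and I_E = (β+1)I_B = 5.37 mA.
V_CE = V_CC − I_C·R_C − I_E·R_E = 18 − 5.34×0.47 − 5.37×0.27 = 14 V.
V_CE = 14 V > 0.2 V confirms active-region operation.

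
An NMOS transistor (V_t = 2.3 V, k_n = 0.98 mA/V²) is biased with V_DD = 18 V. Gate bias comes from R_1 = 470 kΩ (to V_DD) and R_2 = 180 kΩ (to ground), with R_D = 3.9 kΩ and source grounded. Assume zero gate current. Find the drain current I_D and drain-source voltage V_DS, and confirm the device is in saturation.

V_G = V_DD·R_2/(R_1+R_2) = 18×180/650 = 4.98 V. With the source grounded, V_GS = V_G = 4.98 V.
Assume saturation: I_D = (k_n/2)(V_GS − V_t)² = (0.98/2)×(4.98 − 2.3)² = 0.49×2.68² = 3.53 mA.
V_DS = V_DD − I_D·R_D = 18 − 3.53×3.9 = 4.23 V.
Saturation requires V_DS ≥ V_GS − V_t = 2.68 V; 4.23 ≥ 2.68 ✓.

I_D ≈ 3.5 mA, V_DS ≈ 4.2 V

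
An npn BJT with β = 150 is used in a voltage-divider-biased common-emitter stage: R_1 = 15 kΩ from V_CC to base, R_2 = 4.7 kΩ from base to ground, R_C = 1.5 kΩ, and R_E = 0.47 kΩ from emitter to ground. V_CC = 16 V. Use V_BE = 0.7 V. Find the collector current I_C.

I_C ≈ 6.3 mA

Thevenize the base divider: V_Th = V_CC·R_2/(R_1+R_2) = 16×4.7/19.7 = 3.82 V, R_Th = R_1‖R_2 = 3.58 kΩ.
Base-emitter loop: V_Th = I_B·R_Th + V_BE + (β+1)I_B·R_E, so I_B = (3.82 − 0.7) / (3.58 + 151×0.47) = 0.0418 mA.
I_C = β·I_B = 150×0.0418 = 6.27 mA, and I_E = (β+1)I_B = 6.31 mA.
V_CE = V_CC − I_C·R_C − I_E·R_E = 16 − 6.27×1.5 − 6.31×0.47 = 3.62 V.
V_CE = 3.62 V > 0.2 V confirms active-region operation.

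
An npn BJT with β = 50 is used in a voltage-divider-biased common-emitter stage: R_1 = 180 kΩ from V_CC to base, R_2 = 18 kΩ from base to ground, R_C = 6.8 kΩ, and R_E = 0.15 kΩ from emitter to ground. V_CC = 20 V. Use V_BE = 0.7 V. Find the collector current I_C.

I_C ≈ 2.3 mA

Thevenize the base divider: V_Th = V_CC·R_2/(R_1+R_2) = 20×18/198 = 1.82 V, R_Th = R_1‖R_2 = 16.4 kΩ.
Base-emitter loop: V_Th = I_B·R_Th + V_BE + (β+1)I_B·R_E, so I_B = (1.82 − 0.7) / (16.4 + 51×0.15) = 0.0466 mA.
I_C = β·I_B = 50×0.0466 = 2.33 mA, and I_E = (β+1)I_B = 2.37 mA.
V_CE = V_CC − I_C·R_C − I_E·R_E = 20 − 2.33×6.8 − 2.37×0.15 = 3.81 V.
V_CE = 3.81 V > 0.2 V confirms active-region operation.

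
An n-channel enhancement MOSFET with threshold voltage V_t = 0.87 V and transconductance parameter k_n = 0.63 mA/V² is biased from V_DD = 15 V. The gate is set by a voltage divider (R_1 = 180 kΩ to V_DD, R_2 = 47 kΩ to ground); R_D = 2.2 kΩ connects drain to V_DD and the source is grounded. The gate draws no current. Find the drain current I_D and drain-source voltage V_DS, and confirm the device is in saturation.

I_D ≈ 1.6 mA, V_DS ≈ 12 V

V_G = V_DD·R_2/(R_1+R_2) = 15×47/227 = 3.11 V. With the source grounded, V_GS = V_G = 3.11 V.
Assume saturation: I_D = (k_n/2)(V_GS − V_t)² = (0.63/2)×(3.11 − 0.87)² = 0.315×2.24² = 1.57 mA.
V_DS = V_DD − I_D·R_D = 15 − 1.57×2.2 = 11.5 V.
Saturation requires V_DS ≥ V_GS − V_t = 2.24 V; 11.5 ≥ 2.24 ✓.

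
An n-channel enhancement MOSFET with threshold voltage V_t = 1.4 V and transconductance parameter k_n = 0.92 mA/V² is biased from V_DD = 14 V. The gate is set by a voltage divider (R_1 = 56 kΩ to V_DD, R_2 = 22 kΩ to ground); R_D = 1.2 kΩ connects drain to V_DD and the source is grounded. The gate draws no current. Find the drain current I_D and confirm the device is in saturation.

I_D ≈ 3 mA

V_G = V_DD·R_2/(R_1+R_2) = 14×22/78 = 3.95 V. With the source grounded, V_GS = V_G = 3.95 V.
Assume saturation: I_D = (k_n/2)(V_GS − V_t)² = (0.92/2)×(3.95 − 1.4)² = 0.46×2.55² = 2.99 mA.
V_DS = V_DD − I_D·R_D = 14 − 2.99×1.2 = 10.4 V.
Saturation requires V_DS ≥ V_GS − V_t = 2.55 V; 10.4 ≥ 2.55 ✓.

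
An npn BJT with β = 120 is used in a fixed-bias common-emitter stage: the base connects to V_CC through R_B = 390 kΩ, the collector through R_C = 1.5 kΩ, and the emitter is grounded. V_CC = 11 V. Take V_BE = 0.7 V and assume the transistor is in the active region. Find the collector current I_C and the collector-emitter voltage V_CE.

I_C ≈ 3.2 mA, V_CE ≈ 6.2 V

Base loop: V_CC = I_B·R_B + V_BE, so I_B = (11 − 0.7)/390 kΩ = 0.0264 mA.
In the active region I_C = β·I_B = 120 × 0.0264 = 3.17 mA.
Collector loop: V_CE = V_CC − I_C·R_C = 11 − 3.17×1.5 = 6.25 V.
Since V_CE = 6.25 V > V_CE(sat) ≈ 0.2 V, the transistor is in the active region as assumed.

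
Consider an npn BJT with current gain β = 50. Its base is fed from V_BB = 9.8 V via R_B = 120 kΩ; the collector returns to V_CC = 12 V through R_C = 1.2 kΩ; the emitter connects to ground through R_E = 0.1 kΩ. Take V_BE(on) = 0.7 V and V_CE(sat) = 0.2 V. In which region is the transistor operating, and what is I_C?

active; I_C ≈ 3.6 mA

Assume active. Base-emitter loop: I_B = (V_BB − V_BE)/(R_B + (β+1)R_E) = (9.8 − 0.7)/(120 + 51×0.1) = 0.0727 mA.
I_C = β·I_B = 50×0.0727 = 3.64 mA.
V_CE = V_CC − I_C·R_C − I_E·R_E = 12 − 3.64×1.2 − 3.71×0.1 = 7.26 V > V_CE(sat), so the active-region assumption holds.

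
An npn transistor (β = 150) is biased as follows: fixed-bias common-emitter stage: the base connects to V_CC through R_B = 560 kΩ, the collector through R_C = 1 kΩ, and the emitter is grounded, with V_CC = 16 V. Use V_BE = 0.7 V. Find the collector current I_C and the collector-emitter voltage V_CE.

I_C ≈ 4.1 mA, V_CE ≈ 12 V

Base loop: V_CC = I_B·R_B + V_BE, so I_B = (16 − 0.7)/560 kΩ = 0.0273 mA.
In the active region I_C = β·I_B = 150 × 0.0273 = 4.1 mA.
Collector loop: V_CE = V_CC − I_C·R_C = 16 − 4.1×1 = 11.9 V.
Since V_CE = 11.9 V > V_CE(sat) ≈ 0.2 V, the transistor is in the active region as assumed.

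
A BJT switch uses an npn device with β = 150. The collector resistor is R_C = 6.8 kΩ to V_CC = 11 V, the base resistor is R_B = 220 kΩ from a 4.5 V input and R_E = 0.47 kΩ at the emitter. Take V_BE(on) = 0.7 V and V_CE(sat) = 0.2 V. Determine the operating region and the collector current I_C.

saturation; I_C ≈ 1.5 mA

Assume active: I_B = (4.5 − 0.7)/(220 + 151×0.47) = 0.0131 mA, I_C = β·I_B = 1.96 mA.
Then V_CE = 11 − 1.96×6.8 − 1.97×0.47 = -3.25 V < 0.2 V — the active assumption fails.
Re-solve with V_CE = 0.2 V. KCL at the emitter: V_E/R_E = (V_BB−0.7−V_E)/R_B + (V_CC−0.2−V_E)/R_C, giving V_E = 0.704 V.
I_C = (V_CC − 0.2 − V_E)/R_C = (10.8 − 0.704)/6.8 = 1.48 mA.
Check: I_B = (3.8 − 0.704)/220 = 0.0141 mA, and β·I_B = 2.11 mA > I_C, confirming saturation.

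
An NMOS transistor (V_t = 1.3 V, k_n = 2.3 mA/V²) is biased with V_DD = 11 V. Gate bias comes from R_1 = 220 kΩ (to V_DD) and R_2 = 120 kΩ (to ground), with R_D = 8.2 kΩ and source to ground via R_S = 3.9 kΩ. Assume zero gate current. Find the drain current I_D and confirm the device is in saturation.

V_G = V_DD·R_2/(R_1+R_2) = 11×120/340 = 3.88 V.
Assume saturation: I_D = (k_n/2)(V_GS − V_t)² with V_GS = V_G − I_D·R_S = 3.88 − 3.9·I_D.
Substituting gives 17.5·I_D² − 24.2·I_D + 7.67 = 0, with roots I_D = 0.494 or 0.887 mA.
The root I_D = 0.887 mA gives V_GS = 0.422 V ≤ V_t, so take I_D = 0.494 mA.
Then V_GS = 1.96 V and V_DS = V_DD − I_D(R_D+R_S) = 11 − 0.494×12.1 = 5.02 V.
Saturation requires V_DS ≥ V_GS − V_t = 0.655 V; 5.02 ≥ 0.655 ✓.

I_D ≈ 0.49 mA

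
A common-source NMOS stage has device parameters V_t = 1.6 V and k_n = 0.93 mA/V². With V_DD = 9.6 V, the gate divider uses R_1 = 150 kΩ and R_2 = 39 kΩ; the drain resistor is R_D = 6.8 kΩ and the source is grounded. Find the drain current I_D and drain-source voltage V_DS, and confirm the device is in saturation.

V_G = V_DD·R_2/(R_1+R_2) = 9.6×39/189 = 1.98 V. With the source grounded, V_GS = V_G = 1.98 V.
Assume saturation: I_D = (k_n/2)(V_GS − V_t)² = (0.93/2)×(1.98 − 1.6)² = 0.465×0.381² = 0.0675 mA.
V_DS = V_DD − I_D·R_D = 9.6 − 0.0675×6.8 = 9.14 V.
Saturation requires V_DS ≥ V_GS − V_t = 0.381 V; 9.14 ≥ 0.381 ✓.

I_D ≈ 0.067 mA, V_DS ≈ 9.1 V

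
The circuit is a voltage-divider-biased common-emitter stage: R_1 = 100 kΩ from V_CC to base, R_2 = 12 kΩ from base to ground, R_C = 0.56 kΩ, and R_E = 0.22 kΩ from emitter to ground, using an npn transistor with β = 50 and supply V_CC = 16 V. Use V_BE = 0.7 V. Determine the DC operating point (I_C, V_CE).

I_C ≈ 2.3 mA, V_CE ≈ 14 V

Thevenize the base divider: V_Th = V_CC·R_2/(R_1+R_2) = 16×12/112 = 1.71 V, R_Th = R_1‖R_2 = 10.7 kΩ.
Base-emitter loop: V_Th = I_B·R_Th + V_BE + (β+1)I_B·R_E, so I_B = (1.71 − 0.7) / (10.7 + 51×0.22) = 0.0462 mA.
I_C = β·I_B = 50×0.0462 = 2.31 mA, and I_E = (β+1)I_B = 2.36 mA.
V_CE = V_CC − I_C·R_C − I_E·R_E = 16 − 2.31×0.56 − 2.36×0.22 = 14.2 V.
V_CE = 14.2 V > 0.2 V confirms active-region operation.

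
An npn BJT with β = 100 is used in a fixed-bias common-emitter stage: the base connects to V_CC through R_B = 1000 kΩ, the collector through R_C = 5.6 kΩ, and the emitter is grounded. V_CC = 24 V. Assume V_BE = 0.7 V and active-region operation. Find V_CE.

V_CE ≈ 11 V

Base loop: V_CC = I_B·R_B + V_BE, so I_B = (24 − 0.7)/1000 kΩ = 0.0233 mA.
In the active region I_C = β·I_B = 100 × 0.0233 = 2.33 mA.
Collector loop: V_CE = V_CC − I_C·R_C = 24 − 2.33×5.6 = 11 V.
Since V_CE = 11 V > V_CE(sat) ≈ 0.2 V, the transistor is in the active region as assumed.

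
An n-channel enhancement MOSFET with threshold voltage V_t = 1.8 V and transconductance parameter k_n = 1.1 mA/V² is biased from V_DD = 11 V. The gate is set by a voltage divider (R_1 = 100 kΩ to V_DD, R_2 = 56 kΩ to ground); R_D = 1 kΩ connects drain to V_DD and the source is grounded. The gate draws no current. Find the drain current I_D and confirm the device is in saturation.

I_D ≈ 2.5 mA

V_G = V_DD·R_2/(R_1+R_2) = 11×56/156 = 3.95 V. With the source grounded, V_GS = V_G = 3.95 V.
Assume saturation: I_D = (k_n/2)(V_GS − V_t)² = (1.1/2)×(3.95 − 1.8)² = 0.55×2.15² = 2.54 mA.
V_DS = V_DD − I_D·R_D = 11 − 2.54×1 = 8.46 V.
Saturation requires V_DS ≥ V_GS − V_t = 2.15 V; 8.46 ≥ 2.15 ✓.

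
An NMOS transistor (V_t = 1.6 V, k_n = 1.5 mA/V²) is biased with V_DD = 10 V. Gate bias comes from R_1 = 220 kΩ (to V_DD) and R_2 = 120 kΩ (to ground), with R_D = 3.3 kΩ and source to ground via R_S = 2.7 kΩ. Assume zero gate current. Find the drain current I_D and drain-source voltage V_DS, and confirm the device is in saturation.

I_D ≈ 0.43 mA, V_DS ≈ 7.4 V

V_G = V_DD·R_2/(R_1+R_2) = 10×120/340 = 3.53 V.
Assume saturation: I_D = (k_n/2)(V_GS − V_t)² with V_GS = V_G − I_D·R_S = 3.53 − 2.7·I_D.
Substituting gives 5.47·I_D² − 8.81·I_D + 2.79 = 0, with roots I_D = 0.433 or 1.18 mA.
The root I_D = 1.18 mA gives V_GS = 0.346 V ≤ V_t, so take I_D = 0.433 mA.
Then V_GS = 2.36 V and V_DS = V_DD − I_D(R_D+R_S) = 10 − 0.433×6 = 7.4 V.
Saturation requires V_DS ≥ V_GS − V_t = 0.76 V; 7.4 ≥ 0.76 ✓.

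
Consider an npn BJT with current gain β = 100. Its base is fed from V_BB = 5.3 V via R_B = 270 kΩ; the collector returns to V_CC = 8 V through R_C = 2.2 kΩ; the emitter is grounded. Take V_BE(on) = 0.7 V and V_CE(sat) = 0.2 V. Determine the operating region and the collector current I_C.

Assume active. Base-emitter loop: I_B = (V_BB − V_BE)/R_B = (5.3 − 0.7)/270 = 0.017 mA.
I_C = β·I_B = 100×0.017 = 1.7 mA.
V_CE = V_CC − I_C·R_C = 8 − 1.7×2.2 = 4.25 V > V_CE(sat), so the active-region assumption holds.

active; I_C ≈ 1.7 mA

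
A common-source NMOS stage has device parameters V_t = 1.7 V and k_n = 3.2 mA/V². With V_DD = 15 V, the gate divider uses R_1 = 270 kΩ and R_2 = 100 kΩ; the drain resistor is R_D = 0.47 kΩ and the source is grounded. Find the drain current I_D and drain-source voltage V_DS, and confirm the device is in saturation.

V_G = V_DD·R_2/(R_1+R_2) = 15×100/370 = 4.05 V. With the source grounded, V_GS = V_G = 4.05 V.
Assume saturation: I_D = (k_n/2)(V_GS − V_t)² = (3.2/2)×(4.05 − 1.7)² = 1.6×2.35² = 8.87 mA.
V_DS = V_DD − I_D·R_D = 15 − 8.87×0.47 = 10.8 V.
Saturation requires V_DS ≥ V_GS − V_t = 2.35 V; 10.8 ≥ 2.35 ✓.

I_D ≈ 8.9 mA, V_DS ≈ 11 V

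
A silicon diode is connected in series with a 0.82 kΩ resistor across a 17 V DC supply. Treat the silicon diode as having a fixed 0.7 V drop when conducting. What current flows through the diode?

I ≈ 20 mA

KVL around the loop: 17 = V_D + I·R = 0.7 + I × 0.82 kΩ.
So I = (17 − 0.7) / 0.82 kΩ = 16.3 / 0.82 = 19.9 mA.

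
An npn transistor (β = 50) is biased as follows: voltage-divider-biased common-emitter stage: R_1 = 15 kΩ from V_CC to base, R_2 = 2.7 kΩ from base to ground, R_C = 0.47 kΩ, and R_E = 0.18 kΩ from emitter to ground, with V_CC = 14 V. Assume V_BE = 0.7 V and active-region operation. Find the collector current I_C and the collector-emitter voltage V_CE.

I_C ≈ 6.3 mA, V_CE ≈ 9.9 V

Thevenize the base divider: V_Th = V_CC·R_2/(R_1+R_2) = 14×2.7/17.7 = 2.14 V, R_Th = R_1‖R_2 = 2.29 kΩ.
Base-emitter loop: V_Th = I_B·R_Th + V_BE + (β+1)I_B·R_E, so I_B = (2.14 − 0.7) / (2.29 + 51×0.18) = 0.125 mA.
I_C = β·I_B = 50×0.125 = 6.26 mA, and I_E = (β+1)I_B = 6.38 mA.
V_CE = V_CC − I_C·R_C − I_E·R_E = 14 − 6.26×0.47 − 6.38×0.18 = 9.91 V.
V_CE = 9.91 V > 0.2 V confirms active-region operation.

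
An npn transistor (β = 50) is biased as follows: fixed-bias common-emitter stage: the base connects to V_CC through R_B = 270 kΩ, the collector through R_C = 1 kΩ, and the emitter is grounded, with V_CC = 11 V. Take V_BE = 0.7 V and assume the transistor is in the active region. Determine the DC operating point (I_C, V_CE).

I_C ≈ 1.9 mA, V_CE ≈ 9.1 V

Base loop: V_CC = I_B·R_B + V_BE, so I_B = (11 − 0.7)/270 kΩ = 0.0381 mA.
In the active region I_C = β·I_B = 50 × 0.0381 = 1.91 mA.
Collector loop: V_CE = V_CC − I_C·R_C = 11 − 1.91×1 = 9.09 V.
Since V_CE = 9.09 V > V_CE(sat) ≈ 0.2 V, the transistor is in the active region as assumed.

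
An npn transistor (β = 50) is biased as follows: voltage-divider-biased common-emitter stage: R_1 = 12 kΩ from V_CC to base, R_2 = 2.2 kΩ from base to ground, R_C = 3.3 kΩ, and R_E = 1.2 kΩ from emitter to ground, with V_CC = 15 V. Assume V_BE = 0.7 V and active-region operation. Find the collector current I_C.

Thevenize the base divider: V_Th = V_CC·R_2/(R_1+R_2) = 15×2.2/14.2 = 2.32 V, R_Th = R_1‖R_2 = 1.86 kΩ.
Base-emitter loop: V_Th = I_B·R_Th + V_BE + (β+1)I_B·R_E, so I_B = (2.32 − 0.7) / (1.86 + 51×1.2) = 0.0258 mA.
I_C = β·I_B = 50×0.0258 = 1.29 mA, and I_E = (β+1)I_B = 1.31 mA.
V_CE = V_CC − I_C·R_C − I_E·R_E = 15 − 1.29×3.3 − 1.31×1.2 = 9.17 V.
V_CE = 9.17 V > 0.2 V confirms active-region operation.

I_C ≈ 1.3 mA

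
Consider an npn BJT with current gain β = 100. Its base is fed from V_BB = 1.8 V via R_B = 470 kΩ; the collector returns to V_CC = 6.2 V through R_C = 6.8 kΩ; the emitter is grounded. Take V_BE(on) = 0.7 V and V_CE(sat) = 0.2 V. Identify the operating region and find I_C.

active; I_C ≈ 0.23 mA

Assume active. Base-emitter loop: I_B = (V_BB − V_BE)/R_B = (1.8 − 0.7)/470 = 0.00234 mA.
I_C = β·I_B = 100×0.00234 = 0.234 mA.
V_CE = V_CC − I_C·R_C = 6.2 − 0.234×6.8 = 4.61 V > V_CE(sat), so the active-region assumption holds.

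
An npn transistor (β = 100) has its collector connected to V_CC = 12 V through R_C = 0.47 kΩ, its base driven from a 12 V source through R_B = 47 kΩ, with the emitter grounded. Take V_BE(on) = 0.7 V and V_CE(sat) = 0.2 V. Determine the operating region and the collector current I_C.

Assume active. Base-emitter loop: I_B = (V_BB − V_BE)/R_B = (12 − 0.7)/47 = 0.24 mA.
I_C = β·I_B = 100×0.24 = 24 mA.
V_CE = V_CC − I_C·R_C = 12 − 24×0.47 = 0.7 V > V_CE(sat), so the active-region assumption holds.

active; I_C ≈ 24 mA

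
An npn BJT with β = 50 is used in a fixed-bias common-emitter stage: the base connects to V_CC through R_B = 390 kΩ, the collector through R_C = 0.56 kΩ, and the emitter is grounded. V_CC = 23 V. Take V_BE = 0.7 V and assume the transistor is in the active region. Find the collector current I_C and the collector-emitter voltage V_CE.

I_C ≈ 2.9 mA, V_CE ≈ 21 V

Base loop: V_CC = I_B·R_B + V_BE, so I_B = (23 − 0.7)/390 kΩ = 0.0572 mA.
In the active region I_C = β·I_B = 50 × 0.0572 = 2.86 mA.
Collector loop: V_CE = V_CC − I_C·R_C = 23 − 2.86×0.56 = 21.4 V.
Since V_CE = 21.4 V > V_CE(sat) ≈ 0.2 V, the transistor is in the active region as assumed.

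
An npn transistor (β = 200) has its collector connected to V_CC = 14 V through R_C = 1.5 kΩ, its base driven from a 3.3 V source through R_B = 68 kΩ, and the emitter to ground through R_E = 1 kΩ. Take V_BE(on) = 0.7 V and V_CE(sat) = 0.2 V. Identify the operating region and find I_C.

Assume active. Base-emitter loop: I_B = (V_BB − V_BE)/(R_B + (β+1)R_E) = (3.3 − 0.7)/(68 + 201×1) = 0.00967 mA.
I_C = β·I_B = 200×0.00967 = 1.93 mA.
V_CE = V_CC − I_C·R_C − I_E·R_E = 14 − 1.93×1.5 − 1.94×1 = 9.16 V > V_CE(sat), so the active-region assumption holds.

active; I_C ≈ 1.9 mA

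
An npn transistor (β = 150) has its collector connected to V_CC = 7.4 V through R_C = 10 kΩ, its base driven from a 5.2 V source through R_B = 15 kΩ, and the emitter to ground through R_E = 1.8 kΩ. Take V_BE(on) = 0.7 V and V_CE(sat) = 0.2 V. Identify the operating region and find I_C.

saturation; I_C ≈ 0.58 mA

Assume active: I_B = (5.2 − 0.7)/(15 + 151×1.8) = 0.0157 mA, I_C = β·I_B = 2.35 mA.
Then V_CE = 7.4 − 2.35×10 − 2.37×1.8 = -20.4 V < 0.2 V — the active assumption fails.
Re-solve with V_CE = 0.2 V. KCL at the emitter: V_E/R_E = (V_BB−0.7−V_E)/R_B + (V_CC−0.2−V_E)/R_C, giving V_E = 1.41 V.
I_C = (V_CC − 0.2 − V_E)/R_C = (7.2 − 1.41)/10 = 0.579 mA.
Check: I_B = (4.5 − 1.41)/15 = 0.206 mA, and β·I_B = 30.9 mA > I_C, confirming saturation.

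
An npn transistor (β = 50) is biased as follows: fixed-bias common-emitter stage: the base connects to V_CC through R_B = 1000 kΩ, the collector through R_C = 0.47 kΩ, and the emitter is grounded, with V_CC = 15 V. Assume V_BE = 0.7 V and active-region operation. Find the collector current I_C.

Base loop: V_CC = I_B·R_B + V_BE, so I_B = (15 − 0.7)/1000 kΩ = 0.0143 mA.
In the active region I_C = β·I_B = 50 × 0.0143 = 0.715 mA.
Collector loop: V_CE = V_CC − I_C·R_C = 15 − 0.715×0.47 = 14.7 V.
Since V_CE = 14.7 V > V_CE(sat) ≈ 0.2 V, the transistor is in the active region as assumed.

I_C ≈ 0.71 mA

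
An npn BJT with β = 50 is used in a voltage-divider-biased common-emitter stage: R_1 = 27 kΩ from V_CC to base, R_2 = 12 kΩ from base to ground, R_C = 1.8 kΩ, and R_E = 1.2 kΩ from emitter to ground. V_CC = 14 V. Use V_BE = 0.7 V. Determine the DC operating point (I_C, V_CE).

Thevenize the base divider: V_Th = V_CC·R_2/(R_1+R_2) = 14×12/39 = 4.31 V, R_Th = R_1‖R_2 = 8.31 kΩ.
Base-emitter loop: V_Th = I_B·R_Th + V_BE + (β+1)I_B·R_E, so I_B = (4.31 − 0.7) / (8.31 + 51×1.2) = 0.0519 mA.
I_C = β·I_B = 50×0.0519 = 2.6 mA, and I_E = (β+1)I_B = 2.65 mA.
V_CE = V_CC − I_C·R_C − I_E·R_E = 14 − 2.6×1.8 − 2.65×1.2 = 6.15 V.
V_CE = 6.15 V > 0.2 V confirms active-region operation.

I_C ≈ 2.6 mA, V_CE ≈ 6.2 V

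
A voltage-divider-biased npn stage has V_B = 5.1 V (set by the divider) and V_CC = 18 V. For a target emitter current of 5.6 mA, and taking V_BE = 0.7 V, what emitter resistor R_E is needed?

V_E = V_B − V_BE = 5.1 − 0.7 = 4.4 V.
R_E = V_E / I_E = 4.4 / 5.6 = 0.786 kΩ.

R_E ≈ 0.79 kΩ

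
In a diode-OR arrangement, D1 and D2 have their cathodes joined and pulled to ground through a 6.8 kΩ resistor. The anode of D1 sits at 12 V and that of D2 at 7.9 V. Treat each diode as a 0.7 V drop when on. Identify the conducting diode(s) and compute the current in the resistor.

Only D1 conducts; I_R ≈ 1.7 mA

Assume both conduct. Then node N would need to be at both 12−0.7 = 11.3 V and 7.9−0.7 = 7.2 V, which is impossible.
Assume only D1 conducts: V_N = 12 − 0.7 = 11.3 V, so I_R = 11.3/6.8 = 1.66 mA.
Check D2: its anode-to-cathode voltage is 7.9 − 11.3 = -3.4 V < 0.7 V, so it is off. The assumption is consistent.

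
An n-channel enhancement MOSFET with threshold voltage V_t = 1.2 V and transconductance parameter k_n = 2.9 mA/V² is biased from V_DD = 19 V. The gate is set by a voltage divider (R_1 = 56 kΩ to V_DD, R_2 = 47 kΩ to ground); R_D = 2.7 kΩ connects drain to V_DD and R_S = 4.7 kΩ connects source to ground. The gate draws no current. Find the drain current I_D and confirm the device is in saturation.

V_G = V_DD·R_2/(R_1+R_2) = 19×47/103 = 8.67 V.
Assume saturation: I_D = (k_n/2)(V_GS − V_t)² with V_GS = V_G − I_D·R_S = 8.67 − 4.7·I_D.
Substituting gives 32·I_D² − 103·I_D + 80.9 = 0, with roots I_D = 1.38 or 1.83 mA.
The root I_D = 1.83 mA gives V_GS = 0.0771 V ≤ V_t, so take I_D = 1.38 mA.
Then V_GS = 2.18 V and V_DS = V_DD − I_D(R_D+R_S) = 19 − 1.38×7.4 = 8.78 V.
Saturation requires V_DS ≥ V_GS − V_t = 0.976 V; 8.78 ≥ 0.976 ✓.

I_D ≈ 1.4 mA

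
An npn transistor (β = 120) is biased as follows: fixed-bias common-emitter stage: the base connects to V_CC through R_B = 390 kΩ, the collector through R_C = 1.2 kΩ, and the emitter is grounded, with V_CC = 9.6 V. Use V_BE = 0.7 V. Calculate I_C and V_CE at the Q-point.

I_C ≈ 2.7 mA, V_CE ≈ 6.3 V

Base loop: V_CC = I_B·R_B + V_BE, so I_B = (9.6 − 0.7)/390 kΩ = 0.0228 mA.
In the active region I_C = β·I_B = 120 × 0.0228 = 2.74 mA.
Collector loop: V_CE = V_CC − I_C·R_C = 9.6 − 2.74×1.2 = 6.31 V.
Since V_CE = 6.31 V > V_CE(sat) ≈ 0.2 V, the transistor is in the active region as assumed.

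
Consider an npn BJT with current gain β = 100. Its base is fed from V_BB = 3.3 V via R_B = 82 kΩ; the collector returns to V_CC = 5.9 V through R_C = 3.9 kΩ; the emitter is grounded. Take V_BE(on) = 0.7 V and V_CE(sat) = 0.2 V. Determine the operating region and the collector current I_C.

saturation; I_C ≈ 1.5 mA

Assume active: I_B = (3.3 − 0.7)/82 = 0.0317 mA, giving I_C = β·I_B = 3.17 mA.
But then V_CE = 5.9 − 3.17×3.9 = -6.47 V < V_CE(sat) = 0.2 V — impossible in the active region.
So the transistor is saturated. With V_CE = 0.2 V, I_C = (V_CC − 0.2)/R_C = 5.7/3.9 = 1.46 mA.
Check: β·I_B = 3.17 mA > I_C = 1.46 mA, confirming saturation.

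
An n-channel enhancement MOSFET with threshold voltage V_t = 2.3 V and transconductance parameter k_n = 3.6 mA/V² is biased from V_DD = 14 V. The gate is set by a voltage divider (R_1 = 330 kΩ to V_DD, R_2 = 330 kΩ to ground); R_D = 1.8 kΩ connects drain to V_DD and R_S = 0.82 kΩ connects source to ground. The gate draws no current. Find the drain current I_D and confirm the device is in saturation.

V_G = V_DD·R_2/(R_1+R_2) = 14×330/660 = 7 V.
Assume saturation: I_D = (k_n/2)(V_GS − V_t)² with V_GS = V_G − I_D·R_S = 7 − 0.82·I_D.
Substituting gives 1.21·I_D² − 14.9·I_D + 39.8 = 0, with roots I_D = 3.93 or 8.36 mA.
The root I_D = 8.36 mA gives V_GS = 0.145 V ≤ V_t, so take I_D = 3.93 mA.
Then V_GS = 3.78 V and V_DS = V_DD − I_D(R_D+R_S) = 14 − 3.93×2.62 = 3.7 V.
Saturation requires V_DS ≥ V_GS − V_t = 1.48 V; 3.7 ≥ 1.48 ✓.

I_D ≈ 3.9 mA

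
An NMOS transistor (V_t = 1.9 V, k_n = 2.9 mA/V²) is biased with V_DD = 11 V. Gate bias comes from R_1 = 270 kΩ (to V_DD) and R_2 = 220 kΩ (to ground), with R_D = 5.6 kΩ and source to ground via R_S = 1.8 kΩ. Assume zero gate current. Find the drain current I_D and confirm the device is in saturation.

V_G = V_DD·R_2/(R_1+R_2) = 11×220/490 = 4.94 V.
Assume saturation: I_D = (k_n/2)(V_GS − V_t)² with V_GS = V_G − I_D·R_S = 4.94 − 1.8·I_D.
Substituting gives 4.7·I_D² − 16.9·I_D + 13.4 = 0, with roots I_D = 1.19 or 2.4 mA.
The root I_D = 2.4 mA gives V_GS = 0.613 V ≤ V_t, so take I_D = 1.19 mA.
Then V_GS = 2.8 V and V_DS = V_DD − I_D(R_D+R_S) = 11 − 1.19×7.4 = 2.23 V.
Saturation requires V_DS ≥ V_GS − V_t = 0.904 V; 2.23 ≥ 0.904 ✓.

I_D ≈ 1.2 mA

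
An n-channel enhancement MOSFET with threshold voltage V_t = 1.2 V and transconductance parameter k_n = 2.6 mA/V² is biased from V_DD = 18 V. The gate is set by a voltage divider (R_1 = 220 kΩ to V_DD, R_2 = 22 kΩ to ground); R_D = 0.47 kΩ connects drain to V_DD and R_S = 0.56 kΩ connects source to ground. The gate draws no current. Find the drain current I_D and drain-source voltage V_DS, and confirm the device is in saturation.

V_G = V_DD·R_2/(R_1+R_2) = 18×22/242 = 1.64 V.
Assume saturation: I_D = (k_n/2)(V_GS − V_t)² with V_GS = V_G − I_D·R_S = 1.64 − 0.56·I_D.
Substituting gives 0.408·I_D² − 1.64·I_D + 0.248 = 0, with roots I_D = 0.158 or 3.85 mA.
The root I_D = 3.85 mA gives V_GS = -0.522 V ≤ V_t, so take I_D = 0.158 mA.
Then V_GS = 1.55 V and V_DS = V_DD − I_D(R_D+R_S) = 18 − 0.158×1.03 = 17.8 V.
Saturation requires V_DS ≥ V_GS − V_t = 0.348 V; 17.8 ≥ 0.348 ✓.

I_D ≈ 0.16 mA, V_DS ≈ 18 V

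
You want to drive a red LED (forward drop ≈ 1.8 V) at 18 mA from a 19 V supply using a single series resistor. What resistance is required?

R ≈ 0.96 kΩ

The resistor drops V_S − V_D = 19 − 1.8 = 17.2 V at 18 mA.
R = 17.2 V / 18 mA = 0.956 kΩ.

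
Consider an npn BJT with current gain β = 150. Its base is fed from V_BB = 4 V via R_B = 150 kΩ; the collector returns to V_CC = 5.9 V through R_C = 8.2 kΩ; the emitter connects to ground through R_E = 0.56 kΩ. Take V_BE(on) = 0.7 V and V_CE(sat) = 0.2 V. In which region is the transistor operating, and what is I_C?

saturation; I_C ≈ 0.65 mA

Assume active: I_B = (4 − 0.7)/(150 + 151×0.56) = 0.0141 mA, I_C = β·I_B = 2.11 mA.
Then V_CE = 5.9 − 2.11×8.2 − 2.12×0.56 = -12.6 V < 0.2 V — the active assumption fails.
Re-solve with V_CE = 0.2 V. KCL at the emitter: V_E/R_E = (V_BB−0.7−V_E)/R_B + (V_CC−0.2−V_E)/R_C, giving V_E = 0.375 V.
I_C = (V_CC − 0.2 − V_E)/R_C = (5.7 − 0.375)/8.2 = 0.649 mA.
Check: I_B = (3.3 − 0.375)/150 = 0.0195 mA, and β·I_B = 2.93 mA > I_C, confirming saturation.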